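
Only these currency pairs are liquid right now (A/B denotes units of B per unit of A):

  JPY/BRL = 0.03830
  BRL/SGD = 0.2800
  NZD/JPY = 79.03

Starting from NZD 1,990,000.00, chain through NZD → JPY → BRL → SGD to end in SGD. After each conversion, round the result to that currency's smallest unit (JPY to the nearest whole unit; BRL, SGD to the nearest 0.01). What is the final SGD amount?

SGD 1,686,560.26

NZD 1,990,000.00 × 79.03 = JPY 157,269,700
JPY 157,269,700 × 0.03830 = BRL 6,023,429.51
BRL 6,023,429.51 × 0.2800 = SGD 1,686,560.26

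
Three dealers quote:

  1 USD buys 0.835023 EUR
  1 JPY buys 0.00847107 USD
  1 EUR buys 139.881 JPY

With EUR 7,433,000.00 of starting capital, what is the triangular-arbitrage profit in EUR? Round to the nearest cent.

Profitable loop is EUR → USD → JPY → EUR:
EUR 7,433,000.00 ÷ 0.835023 = USD 8,901,551.21
USD 8,901,551.21 ÷ 0.00847107 = JPY 1,050,817,809
JPY 1,050,817,809 ÷ 139.881 = EUR 7,512,226.88
Profit = EUR 7,512,226.88 − EUR 7,433,000.00

Profit: EUR 79,226.88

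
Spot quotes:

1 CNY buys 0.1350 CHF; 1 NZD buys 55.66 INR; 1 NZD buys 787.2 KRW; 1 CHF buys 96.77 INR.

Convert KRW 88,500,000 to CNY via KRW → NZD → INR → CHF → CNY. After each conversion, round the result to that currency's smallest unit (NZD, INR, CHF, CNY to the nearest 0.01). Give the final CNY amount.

CNY 478,990.44

KRW 88,500,000 ÷ 787.2 = NZD 112,423.78
NZD 112,423.78 × 55.66 = INR 6,257,507.59
INR 6,257,507.59 ÷ 96.77 = CHF 64,663.71
CHF 64,663.71 ÷ 0.1350 = CNY 478,990.44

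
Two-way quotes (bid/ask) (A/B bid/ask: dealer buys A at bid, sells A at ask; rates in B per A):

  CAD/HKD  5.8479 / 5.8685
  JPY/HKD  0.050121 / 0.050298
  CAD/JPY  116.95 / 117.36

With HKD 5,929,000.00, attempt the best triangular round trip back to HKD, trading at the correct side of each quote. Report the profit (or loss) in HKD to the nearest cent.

Best loop HKD → CAD → JPY → HKD:
HKD 5,929,000.00 ÷ 5.8685 (buy CAD at ask) = CAD 1,010,309.28
CAD 1,010,309.28 × 116.95 (sell CAD at bid) = JPY 118,155,670
JPY 118,155,670 × 0.050121 (sell JPY at bid) = HKD 5,922,080.34

Net result: HKD -6,919.66 (no profitable arbitrage after spreads)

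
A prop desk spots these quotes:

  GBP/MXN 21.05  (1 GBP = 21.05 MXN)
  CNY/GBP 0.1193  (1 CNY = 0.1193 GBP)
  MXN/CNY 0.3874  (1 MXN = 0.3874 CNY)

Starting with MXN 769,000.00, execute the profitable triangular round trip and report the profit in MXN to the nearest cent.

Profit: MXN 21,449.59

Profitable loop is MXN → GBP → CNY → MXN:
MXN 769,000.00 ÷ 21.05 = GBP 36,532.07
GBP 36,532.07 ÷ 0.1193 = CNY 306,220.17
CNY 306,220.17 ÷ 0.3874 = MXN 790,449.59
Profit = MXN 790,449.59 − MXN 769,000.00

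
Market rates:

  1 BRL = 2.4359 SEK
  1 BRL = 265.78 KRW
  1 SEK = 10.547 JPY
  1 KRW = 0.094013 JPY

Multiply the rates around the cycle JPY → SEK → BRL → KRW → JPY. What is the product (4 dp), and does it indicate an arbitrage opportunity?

0.9726 (arbitrage exists)

Around JPY → SEK → BRL → KRW → JPY: 1 ÷ 10.547 ÷ 2.4359 × 265.78 × 0.094013 = 0.972572
Product < 1; profitable direction is JPY → KRW → BRL → SEK → JPY.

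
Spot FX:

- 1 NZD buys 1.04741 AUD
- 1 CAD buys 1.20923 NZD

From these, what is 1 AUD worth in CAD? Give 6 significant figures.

1 AUD ÷ 1.04741 = 0.954736 NZD
0.954736 NZD ÷ 1.20923 = 0.78954 CAD

AUD/CAD = 0.789540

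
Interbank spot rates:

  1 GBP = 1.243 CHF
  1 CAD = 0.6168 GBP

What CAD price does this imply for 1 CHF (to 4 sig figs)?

CHF/CAD = 1.304

1 CHF ÷ 1.243 = 0.804505 GBP
0.804505 GBP ÷ 0.6168 = 1.30432 CAD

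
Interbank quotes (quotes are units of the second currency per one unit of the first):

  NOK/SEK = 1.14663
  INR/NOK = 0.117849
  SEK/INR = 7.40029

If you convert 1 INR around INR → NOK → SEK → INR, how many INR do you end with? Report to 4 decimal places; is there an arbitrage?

1.0000 (no arbitrage)

Around INR → NOK → SEK → INR: 1 × 0.117849 × 1.14663 × 7.40029 = 0.999995
Product ≈ 1 (deviation 0.000%, within rounding noise).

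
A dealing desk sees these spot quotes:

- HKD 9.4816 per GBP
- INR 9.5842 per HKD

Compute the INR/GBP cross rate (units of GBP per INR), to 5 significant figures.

INR/GBP = 0.011004

1 INR ÷ 9.5842 = 0.104338 HKD
0.104338 HKD ÷ 9.4816 = 0.0110043 GBP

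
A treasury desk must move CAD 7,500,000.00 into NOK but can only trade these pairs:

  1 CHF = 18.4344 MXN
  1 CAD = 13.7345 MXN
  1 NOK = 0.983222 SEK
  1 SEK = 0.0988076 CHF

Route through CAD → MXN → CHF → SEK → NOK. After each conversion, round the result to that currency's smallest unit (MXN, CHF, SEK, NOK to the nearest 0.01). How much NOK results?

CAD 7,500,000.00 × 13.7345 = MXN 103,008,750.00
MXN 103,008,750.00 ÷ 18.4344 = CHF 5,587,854.77
CHF 5,587,854.77 ÷ 0.0988076 = SEK 56,552,884.29
SEK 56,552,884.29 ÷ 0.983222 = NOK 57,517,919.95

NOK 57,517,919.95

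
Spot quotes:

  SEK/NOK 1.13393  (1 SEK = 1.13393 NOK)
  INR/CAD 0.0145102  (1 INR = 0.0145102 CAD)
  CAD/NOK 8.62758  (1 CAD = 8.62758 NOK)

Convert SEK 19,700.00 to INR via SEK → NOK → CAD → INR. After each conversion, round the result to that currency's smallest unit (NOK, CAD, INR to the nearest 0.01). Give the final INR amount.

SEK 19,700.00 × 1.13393 = NOK 22,338.42
NOK 22,338.42 ÷ 8.62758 = CAD 2,589.19
CAD 2,589.19 ÷ 0.0145102 = INR 178,439.30

INR 178,439.30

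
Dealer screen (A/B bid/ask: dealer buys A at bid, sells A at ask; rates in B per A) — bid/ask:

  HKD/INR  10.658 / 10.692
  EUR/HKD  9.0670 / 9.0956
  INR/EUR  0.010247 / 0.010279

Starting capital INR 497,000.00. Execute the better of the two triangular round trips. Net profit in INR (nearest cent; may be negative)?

Net profit: INR 181.80

Best loop INR → HKD → EUR → INR:
INR 497,000.00 ÷ 10.692 (buy HKD at ask) = HKD 46,483.35
HKD 46,483.35 ÷ 9.0956 (buy EUR at ask) = EUR 5,110.53
EUR 5,110.53 ÷ 0.010279 (buy INR at ask) = INR 497,181.80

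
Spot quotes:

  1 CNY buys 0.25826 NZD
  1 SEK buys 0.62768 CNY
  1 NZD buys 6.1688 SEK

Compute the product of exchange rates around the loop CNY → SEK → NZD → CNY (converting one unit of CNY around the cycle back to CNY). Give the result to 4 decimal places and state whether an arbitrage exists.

Around CNY → SEK → NZD → CNY: 1 ÷ 0.62768 ÷ 6.1688 ÷ 0.25826 = 1.000009
Product ≈ 1 (deviation 0.001%, within rounding noise).

1.0000 (no arbitrage)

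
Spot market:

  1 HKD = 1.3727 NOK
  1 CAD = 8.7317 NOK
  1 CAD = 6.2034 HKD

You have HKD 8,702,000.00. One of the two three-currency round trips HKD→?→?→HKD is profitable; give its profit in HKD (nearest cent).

Profit: HKD 221,032.31

Profitable loop is HKD → CAD → NOK → HKD:
HKD 8,702,000.00 ÷ 6.2034 = CAD 1,402,779.12
CAD 1,402,779.12 × 8.7317 = NOK 12,248,646.45
NOK 12,248,646.45 ÷ 1.3727 = HKD 8,923,032.31
Profit = HKD 8,923,032.31 − HKD 8,702,000.00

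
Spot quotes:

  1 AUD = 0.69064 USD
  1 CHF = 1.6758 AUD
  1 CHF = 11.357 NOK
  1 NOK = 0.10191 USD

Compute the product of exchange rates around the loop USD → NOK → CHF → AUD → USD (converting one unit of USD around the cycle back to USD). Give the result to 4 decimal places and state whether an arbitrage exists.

1.0000 (no arbitrage)

Around USD → NOK → CHF → AUD → USD: 1 ÷ 0.10191 ÷ 11.357 × 1.6758 × 0.69064 = 0.999985
Product ≈ 1 (deviation 0.001%, within rounding noise).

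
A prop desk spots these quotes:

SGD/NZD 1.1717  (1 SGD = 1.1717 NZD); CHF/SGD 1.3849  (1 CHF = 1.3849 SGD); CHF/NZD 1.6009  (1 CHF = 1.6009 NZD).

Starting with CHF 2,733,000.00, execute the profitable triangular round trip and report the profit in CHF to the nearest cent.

Profit: CHF 37,194.56

Profitable loop is CHF → SGD → NZD → CHF:
CHF 2,733,000.00 × 1.3849 = SGD 3,784,931.70
SGD 3,784,931.70 × 1.1717 = NZD 4,434,804.47
NZD 4,434,804.47 ÷ 1.6009 = CHF 2,770,194.56
Profit = CHF 2,770,194.56 − CHF 2,733,000.00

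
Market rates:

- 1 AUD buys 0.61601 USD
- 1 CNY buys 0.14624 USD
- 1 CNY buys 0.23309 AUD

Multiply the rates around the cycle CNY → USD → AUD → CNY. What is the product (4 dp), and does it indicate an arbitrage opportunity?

Around CNY → USD → AUD → CNY: 1 × 0.14624 ÷ 0.61601 ÷ 0.23309 = 1.018485
Product > 1; profitable direction is CNY → USD → AUD → CNY.

1.0185 (arbitrage exists)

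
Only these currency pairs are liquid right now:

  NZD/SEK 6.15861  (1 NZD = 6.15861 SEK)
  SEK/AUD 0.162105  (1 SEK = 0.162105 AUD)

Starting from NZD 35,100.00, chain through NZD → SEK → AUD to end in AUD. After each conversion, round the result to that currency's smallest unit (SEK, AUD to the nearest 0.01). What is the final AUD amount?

NZD 35,100.00 × 6.15861 = SEK 216,167.21
SEK 216,167.21 × 0.162105 = AUD 35,041.79

AUD 35,041.79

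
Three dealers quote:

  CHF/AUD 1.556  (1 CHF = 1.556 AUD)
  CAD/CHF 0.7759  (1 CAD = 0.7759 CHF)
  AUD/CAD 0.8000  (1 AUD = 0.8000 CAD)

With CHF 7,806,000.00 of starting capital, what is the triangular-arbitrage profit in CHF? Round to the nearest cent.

Profit: CHF 276,081.31

Profitable loop is CHF → CAD → AUD → CHF:
CHF 7,806,000.00 ÷ 0.7759 = CAD 10,060,574.82
CAD 10,060,574.82 ÷ 0.8000 = AUD 12,575,718.52
AUD 12,575,718.52 ÷ 1.556 = CHF 8,082,081.31
Profit = CHF 8,082,081.31 − CHF 7,806,000.00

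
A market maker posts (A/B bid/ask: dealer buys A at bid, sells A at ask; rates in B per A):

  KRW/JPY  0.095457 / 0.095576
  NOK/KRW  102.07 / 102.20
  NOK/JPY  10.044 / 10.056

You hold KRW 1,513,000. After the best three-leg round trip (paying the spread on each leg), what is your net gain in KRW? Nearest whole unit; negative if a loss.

Net profit: KRW 42,772

Best loop KRW → NOK → JPY → KRW:
KRW 1,513,000 ÷ 102.20 (buy NOK at ask) = NOK 14,804.31
NOK 14,804.31 × 10.044 (sell NOK at bid) = JPY 148,694
JPY 148,694 ÷ 0.095576 (buy KRW at ask) = KRW 1,555,772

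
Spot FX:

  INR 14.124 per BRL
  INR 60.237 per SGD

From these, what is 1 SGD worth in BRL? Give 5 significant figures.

1 SGD × 60.237 = 60.237 INR
60.237 INR ÷ 14.124 = 4.26487 BRL

SGD/BRL = 4.2649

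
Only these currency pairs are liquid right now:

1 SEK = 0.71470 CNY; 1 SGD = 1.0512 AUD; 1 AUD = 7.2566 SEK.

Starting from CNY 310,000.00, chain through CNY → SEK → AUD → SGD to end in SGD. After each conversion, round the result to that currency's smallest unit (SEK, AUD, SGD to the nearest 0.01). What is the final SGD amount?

SGD 56,861.64

CNY 310,000.00 ÷ 0.71470 = SEK 433,748.43
SEK 433,748.43 ÷ 7.2566 = AUD 59,772.96
AUD 59,772.96 ÷ 1.0512 = SGD 56,861.64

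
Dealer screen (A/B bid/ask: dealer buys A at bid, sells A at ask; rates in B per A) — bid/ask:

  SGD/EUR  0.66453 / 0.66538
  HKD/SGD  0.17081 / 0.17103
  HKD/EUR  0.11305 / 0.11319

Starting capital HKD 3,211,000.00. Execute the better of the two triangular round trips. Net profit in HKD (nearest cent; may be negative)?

Net profit: HKD 9,031.57

Best loop HKD → SGD → EUR → HKD:
HKD 3,211,000.00 × 0.17081 (sell HKD at bid) = SGD 548,470.91
SGD 548,470.91 × 0.66453 (sell SGD at bid) = EUR 364,475.37
EUR 364,475.37 ÷ 0.11319 (buy HKD at ask) = HKD 3,220,031.57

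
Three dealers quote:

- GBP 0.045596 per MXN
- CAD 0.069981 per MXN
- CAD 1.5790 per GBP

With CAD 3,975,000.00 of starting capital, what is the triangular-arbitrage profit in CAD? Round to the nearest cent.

Profitable loop is CAD → MXN → GBP → CAD:
CAD 3,975,000.00 ÷ 0.069981 = MXN 56,801,131.74
MXN 56,801,131.74 × 0.045596 = GBP 2,589,904.40
GBP 2,589,904.40 × 1.5790 = CAD 4,089,459.05
Profit = CAD 4,089,459.05 − CAD 3,975,000.00

Profit: CAD 114,459.05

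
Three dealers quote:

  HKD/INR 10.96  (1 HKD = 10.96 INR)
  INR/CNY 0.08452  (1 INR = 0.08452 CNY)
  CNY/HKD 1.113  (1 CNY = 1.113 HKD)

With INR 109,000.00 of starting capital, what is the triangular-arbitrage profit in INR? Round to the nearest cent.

Profitable loop is INR → CNY → HKD → INR:
INR 109,000.00 × 0.08452 = CNY 9,212.68
CNY 9,212.68 × 1.113 = HKD 10,253.71
HKD 10,253.71 × 10.96 = INR 112,380.69
Profit = INR 112,380.69 − INR 109,000.00

Profit: INR 3,380.69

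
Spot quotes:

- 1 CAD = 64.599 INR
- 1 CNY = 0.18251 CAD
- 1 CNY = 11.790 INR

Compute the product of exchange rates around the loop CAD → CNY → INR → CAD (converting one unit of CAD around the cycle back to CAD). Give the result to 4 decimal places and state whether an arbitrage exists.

1.0000 (no arbitrage)

Around CAD → CNY → INR → CAD: 1 ÷ 0.18251 × 11.790 ÷ 64.599 = 1.000003
Product ≈ 1 (deviation 0.000%, within rounding noise).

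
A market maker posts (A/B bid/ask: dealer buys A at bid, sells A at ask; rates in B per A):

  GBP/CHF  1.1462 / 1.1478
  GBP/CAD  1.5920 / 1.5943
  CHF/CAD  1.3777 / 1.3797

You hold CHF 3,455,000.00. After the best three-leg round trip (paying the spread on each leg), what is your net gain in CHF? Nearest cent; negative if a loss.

Net profit: CHF 18,283.48

Best loop CHF → GBP → CAD → CHF:
CHF 3,455,000.00 ÷ 1.1478 (buy GBP at ask) = GBP 3,010,106.29
GBP 3,010,106.29 × 1.5920 (sell GBP at bid) = CAD 4,792,089.21
CAD 4,792,089.21 ÷ 1.3797 (buy CHF at ask) = CHF 3,473,283.48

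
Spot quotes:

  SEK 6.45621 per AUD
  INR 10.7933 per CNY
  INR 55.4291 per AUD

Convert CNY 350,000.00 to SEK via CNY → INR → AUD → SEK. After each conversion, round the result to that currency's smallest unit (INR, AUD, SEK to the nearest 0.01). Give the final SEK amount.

CNY 350,000.00 × 10.7933 = INR 3,777,655.00
INR 3,777,655.00 ÷ 55.4291 = AUD 68,152.92
AUD 68,152.92 × 6.45621 = SEK 440,009.56

SEK 440,009.56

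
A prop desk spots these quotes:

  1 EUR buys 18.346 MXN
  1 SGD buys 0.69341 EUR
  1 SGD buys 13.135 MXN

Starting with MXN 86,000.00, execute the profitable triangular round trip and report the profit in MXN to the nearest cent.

Profit: MXN 2,796.74

Profitable loop is MXN → EUR → SGD → MXN:
MXN 86,000.00 ÷ 18.346 = EUR 4,687.67
EUR 4,687.67 ÷ 0.69341 = SGD 6,760.32
SGD 6,760.32 × 13.135 = MXN 88,796.74
Profit = MXN 88,796.74 − MXN 86,000.00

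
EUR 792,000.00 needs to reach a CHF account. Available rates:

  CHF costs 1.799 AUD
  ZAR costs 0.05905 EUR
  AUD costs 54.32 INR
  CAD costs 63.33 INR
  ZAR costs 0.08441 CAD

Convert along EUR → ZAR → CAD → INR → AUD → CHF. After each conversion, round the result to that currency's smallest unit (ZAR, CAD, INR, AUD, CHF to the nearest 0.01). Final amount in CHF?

EUR 792,000.00 ÷ 0.05905 = ZAR 13,412,362.40
ZAR 13,412,362.40 × 0.08441 = CAD 1,132,137.51
CAD 1,132,137.51 × 63.33 = INR 71,698,268.51
INR 71,698,268.51 ÷ 54.32 = AUD 1,319,923.94
AUD 1,319,923.94 ÷ 1.799 = CHF 733,698.69

CHF 733,698.69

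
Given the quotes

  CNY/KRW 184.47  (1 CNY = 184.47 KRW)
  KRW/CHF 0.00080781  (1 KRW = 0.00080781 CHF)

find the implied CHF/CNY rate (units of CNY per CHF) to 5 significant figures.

1 CHF ÷ 0.00080781 = 1237.91 KRW
1237.91 KRW ÷ 184.47 = 6.71066 CNY

CHF/CNY = 6.7107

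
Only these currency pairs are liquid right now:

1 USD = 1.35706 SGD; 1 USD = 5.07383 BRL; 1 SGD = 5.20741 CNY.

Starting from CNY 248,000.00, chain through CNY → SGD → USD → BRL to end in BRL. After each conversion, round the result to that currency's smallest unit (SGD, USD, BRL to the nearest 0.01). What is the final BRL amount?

CNY 248,000.00 ÷ 5.20741 = SGD 47,624.44
SGD 47,624.44 ÷ 1.35706 = USD 35,093.84
USD 35,093.84 × 5.07383 = BRL 178,060.18

BRL 178,060.18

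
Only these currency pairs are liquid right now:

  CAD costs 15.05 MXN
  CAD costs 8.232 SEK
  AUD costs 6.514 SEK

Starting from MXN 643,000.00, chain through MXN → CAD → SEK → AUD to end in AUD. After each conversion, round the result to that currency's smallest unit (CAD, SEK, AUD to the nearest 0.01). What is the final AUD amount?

MXN 643,000.00 ÷ 15.05 = CAD 42,724.25
CAD 42,724.25 × 8.232 = SEK 351,706.03
SEK 351,706.03 ÷ 6.514 = AUD 53,992.33

AUD 53,992.33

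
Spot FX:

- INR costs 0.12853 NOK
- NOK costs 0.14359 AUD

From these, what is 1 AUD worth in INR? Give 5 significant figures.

AUD/INR = 54.184

1 AUD ÷ 0.14359 = 6.96427 NOK
6.96427 NOK ÷ 0.12853 = 54.184 INR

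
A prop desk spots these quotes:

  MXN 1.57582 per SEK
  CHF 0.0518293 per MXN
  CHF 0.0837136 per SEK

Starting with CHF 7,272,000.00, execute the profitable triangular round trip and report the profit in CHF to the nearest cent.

Profitable loop is CHF → MXN → SEK → CHF:
CHF 7,272,000.00 ÷ 0.0518293 = MXN 140,306,737.69
MXN 140,306,737.69 ÷ 1.57582 = SEK 89,037,287.06
SEK 89,037,287.06 × 0.0837136 = CHF 7,453,631.83
Profit = CHF 7,453,631.83 − CHF 7,272,000.00

Profit: CHF 181,631.83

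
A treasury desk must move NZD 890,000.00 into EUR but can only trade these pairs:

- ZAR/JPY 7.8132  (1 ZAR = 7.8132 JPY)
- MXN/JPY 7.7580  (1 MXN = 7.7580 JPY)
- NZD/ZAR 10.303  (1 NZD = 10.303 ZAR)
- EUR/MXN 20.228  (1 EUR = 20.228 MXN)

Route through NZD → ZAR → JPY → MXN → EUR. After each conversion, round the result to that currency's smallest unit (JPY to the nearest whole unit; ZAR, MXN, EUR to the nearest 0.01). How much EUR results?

NZD 890,000.00 × 10.303 = ZAR 9,169,670.00
ZAR 9,169,670.00 × 7.8132 = JPY 71,644,466
JPY 71,644,466 ÷ 7.7580 = MXN 9,234,914.41
MXN 9,234,914.41 ÷ 20.228 = EUR 456,541.15

EUR 456,541.15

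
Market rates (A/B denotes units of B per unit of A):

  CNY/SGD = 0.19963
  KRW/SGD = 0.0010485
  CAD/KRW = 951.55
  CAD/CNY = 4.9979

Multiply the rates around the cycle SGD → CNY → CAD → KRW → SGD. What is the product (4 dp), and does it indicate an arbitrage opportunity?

Around SGD → CNY → CAD → KRW → SGD: 1 ÷ 0.19963 ÷ 4.9979 × 951.55 × 0.0010485 = 0.999969
Product ≈ 1 (deviation 0.003%, within rounding noise).

1.0000 (no arbitrage)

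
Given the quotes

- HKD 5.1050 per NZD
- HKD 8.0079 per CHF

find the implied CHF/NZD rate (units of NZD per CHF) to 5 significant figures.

CHF/NZD = 1.5686

1 CHF × 8.0079 = 8.0079 HKD
8.0079 HKD ÷ 5.1050 = 1.56864 NZD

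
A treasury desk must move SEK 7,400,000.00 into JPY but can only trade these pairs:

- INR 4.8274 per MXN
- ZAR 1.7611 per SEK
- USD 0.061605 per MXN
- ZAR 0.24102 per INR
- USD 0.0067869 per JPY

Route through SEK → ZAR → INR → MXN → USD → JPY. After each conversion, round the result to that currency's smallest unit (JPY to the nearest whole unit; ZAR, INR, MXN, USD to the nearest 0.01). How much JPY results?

JPY 101,670,247

SEK 7,400,000.00 × 1.7611 = ZAR 13,032,140.00
ZAR 13,032,140.00 ÷ 0.24102 = INR 54,070,782.51
INR 54,070,782.51 ÷ 4.8274 = MXN 11,200,808.41
MXN 11,200,808.41 × 0.061605 = USD 690,025.80
USD 690,025.80 ÷ 0.0067869 = JPY 101,670,247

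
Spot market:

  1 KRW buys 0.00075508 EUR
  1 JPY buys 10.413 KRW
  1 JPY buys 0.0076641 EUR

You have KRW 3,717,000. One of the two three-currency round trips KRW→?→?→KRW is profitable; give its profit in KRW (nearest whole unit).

Profitable loop is KRW → EUR → JPY → KRW:
KRW 3,717,000 × 0.00075508 = EUR 2,806.63
EUR 2,806.63 ÷ 0.0076641 = JPY 366,205
JPY 366,205 × 10.413 = KRW 3,813,294
Profit = KRW 3,813,294 − KRW 3,717,000

Profit: KRW 96,294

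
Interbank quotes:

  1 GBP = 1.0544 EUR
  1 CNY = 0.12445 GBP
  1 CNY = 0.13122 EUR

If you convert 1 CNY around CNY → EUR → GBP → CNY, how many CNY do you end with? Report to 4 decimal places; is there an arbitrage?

1.0000 (no arbitrage)

Around CNY → EUR → GBP → CNY: 1 × 0.13122 ÷ 1.0544 ÷ 0.12445 = 0.999999
Product ≈ 1 (deviation 0.000%, within rounding noise).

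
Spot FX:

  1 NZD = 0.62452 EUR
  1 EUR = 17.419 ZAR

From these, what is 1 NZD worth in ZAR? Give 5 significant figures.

1 NZD × 0.62452 = 0.62452 EUR
0.62452 EUR × 17.419 = 10.8785 ZAR

NZD/ZAR = 10.879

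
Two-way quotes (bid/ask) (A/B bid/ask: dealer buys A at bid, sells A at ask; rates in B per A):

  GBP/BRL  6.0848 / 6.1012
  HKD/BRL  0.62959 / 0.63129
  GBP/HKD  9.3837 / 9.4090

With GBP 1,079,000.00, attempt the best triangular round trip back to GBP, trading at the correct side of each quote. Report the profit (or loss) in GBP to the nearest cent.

Best loop GBP → BRL → HKD → GBP:
GBP 1,079,000.00 × 6.0848 (sell GBP at bid) = BRL 6,565,499.20
BRL 6,565,499.20 ÷ 0.63129 (buy HKD at ask) = HKD 10,400,131.79
HKD 10,400,131.79 ÷ 9.4090 (buy GBP at ask) = GBP 1,105,338.70

Net profit: GBP 26,338.70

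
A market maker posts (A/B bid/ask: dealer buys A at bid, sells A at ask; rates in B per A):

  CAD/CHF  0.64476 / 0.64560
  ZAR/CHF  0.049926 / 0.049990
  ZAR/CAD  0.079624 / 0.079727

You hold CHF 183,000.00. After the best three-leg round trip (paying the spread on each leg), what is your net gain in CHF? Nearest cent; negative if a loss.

Net profit: CHF 4,936.02

Best loop CHF → ZAR → CAD → CHF:
CHF 183,000.00 ÷ 0.049990 (buy ZAR at ask) = ZAR 3,660,732.15
ZAR 3,660,732.15 × 0.079624 (sell ZAR at bid) = CAD 291,482.14
CAD 291,482.14 × 0.64476 (sell CAD at bid) = CHF 187,936.02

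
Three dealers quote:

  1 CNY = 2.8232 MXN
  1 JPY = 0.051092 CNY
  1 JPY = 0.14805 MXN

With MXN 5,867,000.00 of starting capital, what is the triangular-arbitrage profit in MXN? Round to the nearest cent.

Profit: MXN 154,850.25

Profitable loop is MXN → CNY → JPY → MXN:
MXN 5,867,000.00 ÷ 2.8232 = CNY 2,078,138.28
CNY 2,078,138.28 ÷ 0.051092 = JPY 40,674,436
JPY 40,674,436 × 0.14805 = MXN 6,021,850.25
Profit = MXN 6,021,850.25 − MXN 5,867,000.00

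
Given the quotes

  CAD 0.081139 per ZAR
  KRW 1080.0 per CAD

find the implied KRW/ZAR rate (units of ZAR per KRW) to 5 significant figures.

1 KRW ÷ 1080.0 = 0.000925926 CAD
0.000925926 CAD ÷ 0.081139 = 0.0114116 ZAR

KRW/ZAR = 0.011412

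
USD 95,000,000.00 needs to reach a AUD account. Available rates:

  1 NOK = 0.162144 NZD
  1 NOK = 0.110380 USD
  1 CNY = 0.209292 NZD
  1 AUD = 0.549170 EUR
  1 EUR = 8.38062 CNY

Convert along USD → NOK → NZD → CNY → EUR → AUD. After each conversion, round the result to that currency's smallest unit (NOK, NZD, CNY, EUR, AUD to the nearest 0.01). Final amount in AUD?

USD 95,000,000.00 ÷ 0.110380 = NOK 860,663,163.62
NOK 860,663,163.62 × 0.162144 = NZD 139,551,368.00
NZD 139,551,368.00 ÷ 0.209292 = CNY 666,778,319.29
CNY 666,778,319.29 ÷ 8.38062 = EUR 79,561,932.09
EUR 79,561,932.09 ÷ 0.549170 = AUD 144,876,690.44

AUD 144,876,690.44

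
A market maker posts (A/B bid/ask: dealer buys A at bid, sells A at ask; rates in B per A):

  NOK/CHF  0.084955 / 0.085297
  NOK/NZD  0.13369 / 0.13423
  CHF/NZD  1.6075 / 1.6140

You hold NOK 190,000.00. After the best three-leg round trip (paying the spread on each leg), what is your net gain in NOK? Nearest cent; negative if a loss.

Net profit: NOK 3,305.38

Best loop NOK → CHF → NZD → NOK:
NOK 190,000.00 × 0.084955 (sell NOK at bid) = CHF 16,141.45
CHF 16,141.45 × 1.6075 (sell CHF at bid) = NZD 25,947.38
NZD 25,947.38 ÷ 0.13423 (buy NOK at ask) = NOK 193,305.38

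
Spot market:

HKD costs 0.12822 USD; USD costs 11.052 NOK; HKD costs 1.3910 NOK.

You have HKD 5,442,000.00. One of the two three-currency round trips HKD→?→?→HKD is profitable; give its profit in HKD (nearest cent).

Profit: HKD 102,061.72

Profitable loop is HKD → USD → NOK → HKD:
HKD 5,442,000.00 × 0.12822 = USD 697,773.24
USD 697,773.24 × 11.052 = NOK 7,711,789.85
NOK 7,711,789.85 ÷ 1.3910 = HKD 5,544,061.72
Profit = HKD 5,544,061.72 − HKD 5,442,000.00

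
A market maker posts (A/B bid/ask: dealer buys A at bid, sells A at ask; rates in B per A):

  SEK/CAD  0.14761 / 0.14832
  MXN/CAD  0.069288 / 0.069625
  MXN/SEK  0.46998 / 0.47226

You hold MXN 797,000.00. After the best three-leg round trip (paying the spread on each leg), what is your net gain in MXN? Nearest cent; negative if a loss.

Net result: MXN -2,876.09 (no profitable arbitrage after spreads)

Best loop MXN → SEK → CAD → MXN:
MXN 797,000.00 × 0.46998 (sell MXN at bid) = SEK 374,574.06
SEK 374,574.06 × 0.14761 (sell SEK at bid) = CAD 55,290.88
CAD 55,290.88 ÷ 0.069625 (buy MXN at ask) = MXN 794,123.91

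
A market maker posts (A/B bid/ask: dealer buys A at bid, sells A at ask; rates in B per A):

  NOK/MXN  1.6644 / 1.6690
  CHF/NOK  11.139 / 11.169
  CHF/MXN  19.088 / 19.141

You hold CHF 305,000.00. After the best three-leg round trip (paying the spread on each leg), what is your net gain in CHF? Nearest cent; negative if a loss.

Best loop CHF → MXN → NOK → CHF:
CHF 305,000.00 × 19.088 (sell CHF at bid) = MXN 5,821,840.00
MXN 5,821,840.00 ÷ 1.6690 (buy NOK at ask) = NOK 3,488,220.49
NOK 3,488,220.49 ÷ 11.169 (buy CHF at ask) = CHF 312,312.70

Net profit: CHF 7,312.70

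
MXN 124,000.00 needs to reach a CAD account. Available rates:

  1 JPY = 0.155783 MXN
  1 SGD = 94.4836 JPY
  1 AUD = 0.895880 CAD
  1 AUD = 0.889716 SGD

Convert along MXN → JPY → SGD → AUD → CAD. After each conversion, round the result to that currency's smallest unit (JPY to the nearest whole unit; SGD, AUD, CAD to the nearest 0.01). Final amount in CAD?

MXN 124,000.00 ÷ 0.155783 = JPY 795,979
JPY 795,979 ÷ 94.4836 = SGD 8,424.52
SGD 8,424.52 ÷ 0.889716 = AUD 9,468.77
AUD 9,468.77 × 0.895880 = CAD 8,482.88

CAD 8,482.88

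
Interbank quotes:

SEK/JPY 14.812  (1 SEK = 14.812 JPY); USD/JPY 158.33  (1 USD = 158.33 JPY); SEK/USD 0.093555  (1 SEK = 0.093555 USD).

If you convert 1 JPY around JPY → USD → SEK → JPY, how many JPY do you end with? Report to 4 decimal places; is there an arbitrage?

1.0000 (no arbitrage)

Around JPY → USD → SEK → JPY: 1 ÷ 158.33 ÷ 0.093555 × 14.812 = 0.999962
Product ≈ 1 (deviation 0.004%, within rounding noise).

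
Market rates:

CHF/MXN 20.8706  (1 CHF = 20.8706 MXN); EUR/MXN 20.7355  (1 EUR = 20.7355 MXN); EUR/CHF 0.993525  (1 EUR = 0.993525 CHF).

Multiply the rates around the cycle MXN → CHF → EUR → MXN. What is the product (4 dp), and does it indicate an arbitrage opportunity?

Around MXN → CHF → EUR → MXN: 1 ÷ 20.8706 ÷ 0.993525 × 20.7355 = 1.000002
Product ≈ 1 (deviation 0.000%, within rounding noise).

1.0000 (no arbitrage)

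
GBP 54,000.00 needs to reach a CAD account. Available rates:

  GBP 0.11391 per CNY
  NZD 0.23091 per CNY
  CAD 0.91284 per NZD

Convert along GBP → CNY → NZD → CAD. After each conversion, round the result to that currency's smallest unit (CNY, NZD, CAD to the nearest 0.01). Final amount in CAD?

GBP 54,000.00 ÷ 0.11391 = CNY 474,058.47
CNY 474,058.47 × 0.23091 = NZD 109,464.84
NZD 109,464.84 × 0.91284 = CAD 99,923.88

CAD 99,923.88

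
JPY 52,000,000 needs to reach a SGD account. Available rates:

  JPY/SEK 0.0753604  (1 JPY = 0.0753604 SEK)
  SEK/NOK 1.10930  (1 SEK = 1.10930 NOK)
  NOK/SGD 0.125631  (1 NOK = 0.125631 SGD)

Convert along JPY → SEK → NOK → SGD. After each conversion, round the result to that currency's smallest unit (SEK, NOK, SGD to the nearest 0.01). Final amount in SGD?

JPY 52,000,000 × 0.0753604 = SEK 3,918,740.80
SEK 3,918,740.80 × 1.10930 = NOK 4,347,059.17
NOK 4,347,059.17 × 0.125631 = SGD 546,125.39

SGD 546,125.39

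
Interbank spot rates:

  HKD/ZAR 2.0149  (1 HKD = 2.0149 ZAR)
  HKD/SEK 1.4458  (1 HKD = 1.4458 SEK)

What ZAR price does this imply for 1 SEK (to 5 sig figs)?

SEK/ZAR = 1.3936

1 SEK ÷ 1.4458 = 0.691659 HKD
0.691659 HKD × 2.0149 = 1.39362 ZAR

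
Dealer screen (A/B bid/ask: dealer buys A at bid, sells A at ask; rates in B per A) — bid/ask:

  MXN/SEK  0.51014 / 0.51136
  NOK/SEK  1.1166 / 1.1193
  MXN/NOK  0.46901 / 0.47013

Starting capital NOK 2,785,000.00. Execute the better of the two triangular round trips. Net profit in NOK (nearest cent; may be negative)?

Net profit: NOK 67,188.16

Best loop NOK → SEK → MXN → NOK:
NOK 2,785,000.00 × 1.1166 (sell NOK at bid) = SEK 3,109,731.00
SEK 3,109,731.00 ÷ 0.51136 (buy MXN at ask) = MXN 6,081,294.98
MXN 6,081,294.98 × 0.46901 (sell MXN at bid) = NOK 2,852,188.16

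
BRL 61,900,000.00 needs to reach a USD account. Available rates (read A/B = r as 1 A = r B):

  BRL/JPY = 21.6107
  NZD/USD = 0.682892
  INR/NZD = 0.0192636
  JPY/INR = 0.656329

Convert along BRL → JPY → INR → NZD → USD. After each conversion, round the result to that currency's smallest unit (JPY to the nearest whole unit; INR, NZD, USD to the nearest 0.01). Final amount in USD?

BRL 61,900,000.00 × 21.6107 = JPY 1,337,702,330
JPY 1,337,702,330 × 0.656329 = INR 877,972,832.55
INR 877,972,832.55 × 0.0192636 = NZD 16,912,917.46
NZD 16,912,917.46 × 0.682892 = USD 11,549,696.03

USD 11,549,696.03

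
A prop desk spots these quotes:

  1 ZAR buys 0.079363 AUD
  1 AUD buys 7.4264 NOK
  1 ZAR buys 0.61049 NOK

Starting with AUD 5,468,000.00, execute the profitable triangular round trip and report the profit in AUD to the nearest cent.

Profitable loop is AUD → ZAR → NOK → AUD:
AUD 5,468,000.00 ÷ 0.079363 = ZAR 68,898,605.14
ZAR 68,898,605.14 × 0.61049 = NOK 42,061,909.45
NOK 42,061,909.45 ÷ 7.4264 = AUD 5,663,835.70
Profit = AUD 5,663,835.70 − AUD 5,468,000.00

Profit: AUD 195,835.70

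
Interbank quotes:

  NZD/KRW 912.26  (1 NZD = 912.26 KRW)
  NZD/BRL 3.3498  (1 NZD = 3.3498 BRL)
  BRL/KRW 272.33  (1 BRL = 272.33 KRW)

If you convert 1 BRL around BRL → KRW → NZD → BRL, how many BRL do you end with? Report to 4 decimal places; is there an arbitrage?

1.0000 (no arbitrage)

Around BRL → KRW → NZD → BRL: 1 × 272.33 ÷ 912.26 × 3.3498 = 0.999990
Product ≈ 1 (deviation 0.001%, within rounding noise).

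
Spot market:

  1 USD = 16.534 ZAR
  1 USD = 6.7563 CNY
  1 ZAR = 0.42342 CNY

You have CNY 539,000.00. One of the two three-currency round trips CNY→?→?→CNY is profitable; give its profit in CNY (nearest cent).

Profit: CNY 19,507.67

Profitable loop is CNY → USD → ZAR → CNY:
CNY 539,000.00 ÷ 6.7563 = USD 79,777.39
USD 79,777.39 × 16.534 = ZAR 1,319,039.42
ZAR 1,319,039.42 × 0.42342 = CNY 558,507.67
Profit = CNY 558,507.67 − CNY 539,000.00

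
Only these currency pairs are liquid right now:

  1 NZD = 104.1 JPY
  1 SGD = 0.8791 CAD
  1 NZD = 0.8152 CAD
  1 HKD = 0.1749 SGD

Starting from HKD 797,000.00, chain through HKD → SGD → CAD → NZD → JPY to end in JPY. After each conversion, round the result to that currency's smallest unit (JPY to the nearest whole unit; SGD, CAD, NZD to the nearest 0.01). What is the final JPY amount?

JPY 15,648,510

HKD 797,000.00 × 0.1749 = SGD 139,395.30
SGD 139,395.30 × 0.8791 = CAD 122,542.41
CAD 122,542.41 ÷ 0.8152 = NZD 150,321.90
NZD 150,321.90 × 104.1 = JPY 15,648,510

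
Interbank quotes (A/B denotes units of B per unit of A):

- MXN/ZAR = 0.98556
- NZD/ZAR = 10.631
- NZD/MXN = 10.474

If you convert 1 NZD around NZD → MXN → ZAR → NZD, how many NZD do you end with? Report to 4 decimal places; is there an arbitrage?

Around NZD → MXN → ZAR → NZD: 1 × 10.474 × 0.98556 ÷ 10.631 = 0.971005
Product < 1; profitable direction is NZD → ZAR → MXN → NZD.

0.9710 (arbitrage exists)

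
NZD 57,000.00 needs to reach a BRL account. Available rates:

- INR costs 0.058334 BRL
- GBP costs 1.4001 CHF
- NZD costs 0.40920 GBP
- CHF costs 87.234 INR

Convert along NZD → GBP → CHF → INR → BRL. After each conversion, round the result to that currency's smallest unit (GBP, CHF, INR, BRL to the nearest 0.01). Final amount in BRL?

NZD 57,000.00 × 0.40920 = GBP 23,324.40
GBP 23,324.40 × 1.4001 = CHF 32,656.49
CHF 32,656.49 × 87.234 = INR 2,848,756.25
INR 2,848,756.25 × 0.058334 = BRL 166,179.35

BRL 166,179.35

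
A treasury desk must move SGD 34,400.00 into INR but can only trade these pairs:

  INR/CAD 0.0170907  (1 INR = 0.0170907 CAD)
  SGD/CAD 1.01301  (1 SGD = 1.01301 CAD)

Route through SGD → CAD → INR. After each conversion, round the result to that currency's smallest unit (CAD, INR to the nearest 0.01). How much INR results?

INR 2,038,976.75

SGD 34,400.00 × 1.01301 = CAD 34,847.54
CAD 34,847.54 ÷ 0.0170907 = INR 2,038,976.75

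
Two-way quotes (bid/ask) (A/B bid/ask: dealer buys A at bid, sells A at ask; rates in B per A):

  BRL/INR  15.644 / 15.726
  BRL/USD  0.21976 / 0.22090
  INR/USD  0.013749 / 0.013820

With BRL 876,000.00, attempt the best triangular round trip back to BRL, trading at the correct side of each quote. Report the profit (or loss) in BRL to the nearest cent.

Net profit: BRL 9,781.16

Best loop BRL → USD → INR → BRL:
BRL 876,000.00 × 0.21976 (sell BRL at bid) = USD 192,509.76
USD 192,509.76 ÷ 0.013820 (buy INR at ask) = INR 13,929,794.50
INR 13,929,794.50 ÷ 15.726 (buy BRL at ask) = BRL 885,781.16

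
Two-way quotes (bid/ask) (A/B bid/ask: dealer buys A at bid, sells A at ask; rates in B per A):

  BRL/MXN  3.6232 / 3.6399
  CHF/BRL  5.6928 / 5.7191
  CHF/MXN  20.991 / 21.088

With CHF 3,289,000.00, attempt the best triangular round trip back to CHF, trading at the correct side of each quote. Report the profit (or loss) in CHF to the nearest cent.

Best loop CHF → MXN → BRL → CHF:
CHF 3,289,000.00 × 20.991 (sell CHF at bid) = MXN 69,039,399.00
MXN 69,039,399.00 ÷ 3.6399 (buy BRL at ask) = BRL 18,967,388.94
BRL 18,967,388.94 ÷ 5.7191 (buy CHF at ask) = CHF 3,316,498.91

Net profit: CHF 27,498.91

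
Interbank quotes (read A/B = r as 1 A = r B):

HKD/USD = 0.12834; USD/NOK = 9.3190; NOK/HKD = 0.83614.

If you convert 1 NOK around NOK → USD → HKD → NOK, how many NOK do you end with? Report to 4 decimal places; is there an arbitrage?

1.0000 (no arbitrage)

Around NOK → USD → HKD → NOK: 1 ÷ 9.3190 ÷ 0.12834 ÷ 0.83614 = 0.999976
Product ≈ 1 (deviation 0.002%, within rounding noise).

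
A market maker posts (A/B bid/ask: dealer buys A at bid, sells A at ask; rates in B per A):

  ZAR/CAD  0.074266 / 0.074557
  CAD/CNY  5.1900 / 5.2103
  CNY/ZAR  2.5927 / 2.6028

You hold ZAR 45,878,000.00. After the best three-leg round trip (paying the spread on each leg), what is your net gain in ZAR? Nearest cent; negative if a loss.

Net result: ZAR -30,660.82 (no profitable arbitrage after spreads)

Best loop ZAR → CAD → CNY → ZAR:
ZAR 45,878,000.00 × 0.074266 (sell ZAR at bid) = CAD 3,407,175.55
CAD 3,407,175.55 × 5.1900 (sell CAD at bid) = CNY 17,683,241.09
CNY 17,683,241.09 × 2.5927 (sell CNY at bid) = ZAR 45,847,339.18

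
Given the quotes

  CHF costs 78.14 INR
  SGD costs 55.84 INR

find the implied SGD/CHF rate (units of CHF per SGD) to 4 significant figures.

1 SGD × 55.84 = 55.84 INR
55.84 INR ÷ 78.14 = 0.714615 CHF

SGD/CHF = 0.7146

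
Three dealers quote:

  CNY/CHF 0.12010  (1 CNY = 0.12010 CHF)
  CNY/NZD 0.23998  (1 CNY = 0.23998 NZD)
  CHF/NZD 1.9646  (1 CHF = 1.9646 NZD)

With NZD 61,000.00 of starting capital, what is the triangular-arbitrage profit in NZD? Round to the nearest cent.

Profit: NZD 1,042.28

Profitable loop is NZD → CHF → CNY → NZD:
NZD 61,000.00 ÷ 1.9646 = CHF 31,049.58
CHF 31,049.58 ÷ 0.12010 = CNY 258,531.04
CNY 258,531.04 × 0.23998 = NZD 62,042.28
Profit = NZD 62,042.28 − NZD 61,000.00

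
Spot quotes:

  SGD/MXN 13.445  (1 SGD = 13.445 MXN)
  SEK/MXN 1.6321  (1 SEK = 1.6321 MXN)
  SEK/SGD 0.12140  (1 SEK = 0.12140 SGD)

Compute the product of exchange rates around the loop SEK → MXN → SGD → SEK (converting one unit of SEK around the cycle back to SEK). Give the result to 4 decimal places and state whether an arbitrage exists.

0.9999 (no arbitrage)

Around SEK → MXN → SGD → SEK: 1 × 1.6321 ÷ 13.445 ÷ 0.12140 = 0.999925
Product ≈ 1 (deviation 0.008%, within rounding noise).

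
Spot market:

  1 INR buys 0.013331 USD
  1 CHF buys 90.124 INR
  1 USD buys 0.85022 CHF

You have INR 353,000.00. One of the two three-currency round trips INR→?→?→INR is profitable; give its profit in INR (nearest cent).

Profit: INR 7,586.29

Profitable loop is INR → USD → CHF → INR:
INR 353,000.00 × 0.013331 = USD 4,705.84
USD 4,705.84 × 0.85022 = CHF 4,001.00
CHF 4,001.00 × 90.124 = INR 360,586.29
Profit = INR 360,586.29 − INR 353,000.00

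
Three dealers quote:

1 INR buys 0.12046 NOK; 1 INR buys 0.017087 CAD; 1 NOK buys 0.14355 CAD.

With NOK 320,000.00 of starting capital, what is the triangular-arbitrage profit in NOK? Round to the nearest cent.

Profitable loop is NOK → CAD → INR → NOK:
NOK 320,000.00 × 0.14355 = CAD 45,936.00
CAD 45,936.00 ÷ 0.017087 = INR 2,688,359.57
INR 2,688,359.57 × 0.12046 = NOK 323,839.79
Profit = NOK 323,839.79 − NOK 320,000.00

Profit: NOK 3,839.79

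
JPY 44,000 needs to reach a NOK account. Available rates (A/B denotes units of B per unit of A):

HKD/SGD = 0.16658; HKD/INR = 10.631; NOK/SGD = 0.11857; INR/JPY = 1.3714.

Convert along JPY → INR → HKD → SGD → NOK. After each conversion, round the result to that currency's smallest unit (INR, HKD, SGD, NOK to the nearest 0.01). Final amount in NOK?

JPY 44,000 ÷ 1.3714 = INR 32,084.00
INR 32,084.00 ÷ 10.631 = HKD 3,017.97
HKD 3,017.97 × 0.16658 = SGD 502.73
SGD 502.73 ÷ 0.11857 = NOK 4,239.94

NOK 4,239.94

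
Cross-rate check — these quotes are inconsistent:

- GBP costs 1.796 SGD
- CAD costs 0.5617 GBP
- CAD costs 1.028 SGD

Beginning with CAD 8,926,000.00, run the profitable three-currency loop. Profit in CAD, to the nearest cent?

Profit: CAD 169,765.20

Profitable loop is CAD → SGD → GBP → CAD:
CAD 8,926,000.00 × 1.028 = SGD 9,175,928.00
SGD 9,175,928.00 ÷ 1.796 = GBP 5,109,091.31
GBP 5,109,091.31 ÷ 0.5617 = CAD 9,095,765.20
Profit = CAD 9,095,765.20 − CAD 8,926,000.00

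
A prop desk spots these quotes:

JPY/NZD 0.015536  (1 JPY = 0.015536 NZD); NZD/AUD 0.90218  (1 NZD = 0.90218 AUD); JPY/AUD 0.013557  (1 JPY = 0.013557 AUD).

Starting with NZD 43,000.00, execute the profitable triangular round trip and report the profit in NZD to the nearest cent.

Profit: NZD 1,456.70

Profitable loop is NZD → AUD → JPY → NZD:
NZD 43,000.00 × 0.90218 = AUD 38,793.74
AUD 38,793.74 ÷ 0.013557 = JPY 2,861,528
JPY 2,861,528 × 0.015536 = NZD 44,456.70
Profit = NZD 44,456.70 − NZD 43,000.00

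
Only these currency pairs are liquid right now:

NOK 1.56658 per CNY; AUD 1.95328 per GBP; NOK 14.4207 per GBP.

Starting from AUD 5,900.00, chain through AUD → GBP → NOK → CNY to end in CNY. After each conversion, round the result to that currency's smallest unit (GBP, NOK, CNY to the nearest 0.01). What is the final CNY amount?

CNY 27,804.89

AUD 5,900.00 ÷ 1.95328 = GBP 3,020.56
GBP 3,020.56 × 14.4207 = NOK 43,558.59
NOK 43,558.59 ÷ 1.56658 = CNY 27,804.89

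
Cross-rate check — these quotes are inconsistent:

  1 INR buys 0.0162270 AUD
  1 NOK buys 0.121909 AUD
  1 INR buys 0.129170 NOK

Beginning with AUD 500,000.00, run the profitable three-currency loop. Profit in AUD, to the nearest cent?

Profitable loop is AUD → NOK → INR → AUD:
AUD 500,000.00 ÷ 0.121909 = NOK 4,101,419.91
NOK 4,101,419.91 ÷ 0.129170 = INR 31,752,108.94
INR 31,752,108.94 × 0.0162270 = AUD 515,241.47
Profit = AUD 515,241.47 − AUD 500,000.00

Profit: AUD 15,241.47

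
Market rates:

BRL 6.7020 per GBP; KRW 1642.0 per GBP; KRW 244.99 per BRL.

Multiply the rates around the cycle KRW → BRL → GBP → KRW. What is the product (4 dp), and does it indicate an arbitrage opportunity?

1.0000 (no arbitrage)

Around KRW → BRL → GBP → KRW: 1 ÷ 244.99 ÷ 6.7020 × 1642.0 = 1.000047
Product ≈ 1 (deviation 0.005%, within rounding noise).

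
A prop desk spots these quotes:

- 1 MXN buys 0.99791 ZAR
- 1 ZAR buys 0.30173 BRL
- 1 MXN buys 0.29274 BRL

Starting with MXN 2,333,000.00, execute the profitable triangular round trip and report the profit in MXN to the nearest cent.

Profitable loop is MXN → ZAR → BRL → MXN:
MXN 2,333,000.00 × 0.99791 = ZAR 2,328,124.03
ZAR 2,328,124.03 × 0.30173 = BRL 702,464.86
BRL 702,464.86 ÷ 0.29274 = MXN 2,399,620.36
Profit = MXN 2,399,620.36 − MXN 2,333,000.00

Profit: MXN 66,620.36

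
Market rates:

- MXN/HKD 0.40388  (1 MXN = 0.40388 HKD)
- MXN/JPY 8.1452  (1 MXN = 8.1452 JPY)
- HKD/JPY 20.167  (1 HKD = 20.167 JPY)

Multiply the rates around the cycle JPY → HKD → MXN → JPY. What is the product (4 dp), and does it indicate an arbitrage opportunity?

Around JPY → HKD → MXN → JPY: 1 ÷ 20.167 ÷ 0.40388 × 8.1452 = 1.000019
Product ≈ 1 (deviation 0.002%, within rounding noise).

1.0000 (no arbitrage)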